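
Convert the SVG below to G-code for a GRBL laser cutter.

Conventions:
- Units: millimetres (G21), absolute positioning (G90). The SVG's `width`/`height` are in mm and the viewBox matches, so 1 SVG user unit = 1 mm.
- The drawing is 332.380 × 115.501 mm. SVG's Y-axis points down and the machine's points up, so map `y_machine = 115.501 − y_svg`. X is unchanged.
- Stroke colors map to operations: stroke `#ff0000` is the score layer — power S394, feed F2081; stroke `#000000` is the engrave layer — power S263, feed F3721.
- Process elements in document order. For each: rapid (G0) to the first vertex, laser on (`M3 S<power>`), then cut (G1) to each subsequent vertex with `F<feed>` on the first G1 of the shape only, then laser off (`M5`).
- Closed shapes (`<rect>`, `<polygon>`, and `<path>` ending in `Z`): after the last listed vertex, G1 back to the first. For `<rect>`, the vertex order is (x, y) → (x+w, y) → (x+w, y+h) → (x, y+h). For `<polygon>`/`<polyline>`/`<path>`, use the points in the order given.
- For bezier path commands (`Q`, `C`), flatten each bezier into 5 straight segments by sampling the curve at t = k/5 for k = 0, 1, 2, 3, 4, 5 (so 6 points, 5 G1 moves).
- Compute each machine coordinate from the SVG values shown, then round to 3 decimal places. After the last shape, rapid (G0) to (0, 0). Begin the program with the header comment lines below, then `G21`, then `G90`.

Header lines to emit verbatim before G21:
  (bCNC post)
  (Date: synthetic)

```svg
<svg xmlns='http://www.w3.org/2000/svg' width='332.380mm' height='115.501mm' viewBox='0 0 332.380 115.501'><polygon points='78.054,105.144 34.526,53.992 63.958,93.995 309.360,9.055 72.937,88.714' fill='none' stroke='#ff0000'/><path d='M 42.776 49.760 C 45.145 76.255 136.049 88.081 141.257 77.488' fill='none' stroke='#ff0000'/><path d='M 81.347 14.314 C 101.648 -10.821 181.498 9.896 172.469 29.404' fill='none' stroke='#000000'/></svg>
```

(bCNC post)
(Date: synthetic)
G21
G90
G0 X78.054 Y10.357
M3 S394
G1 X34.526 Y61.509 F2081
G1 X63.958 Y21.506
G1 X309.360 Y106.446
G1 X72.937 Y26.787
G1 X78.054 Y10.357
M5
G0 X42.776 Y65.741
M3 S394
G1 X53.428 Y51.666 F2081
G1 X76.965 Y41.484
G1 X105.024 Y35.567
G1 X129.243 Y34.285
G1 X141.257 Y38.013
M5
G0 X81.347 Y101.187
M3 S263
G1 X99.486 Y111.142 F3721
G1 X124.792 Y112.352
G1 X150.141 Y107.075
G1 X168.408 Y97.570
G1 X172.469 Y86.097
M5
G0 X0.000 Y0.000

viewBox `0 0 332.380 115.501` with mm width/height → 1 unit = 1 mm. Flip: y_m = 115.501 − y_svg.

**Shape 1** — `<polygon>` closed polygon, stroke `#ff0000` → score (S394, F2081). Machine vertices: (78.054,10.357) → (34.526,61.509) → (63.958,21.506) → (309.360,106.446) → (72.937,26.787) → (78.054,10.357). Closed: final G1 returns to the first vertex.

**Shape 2** — `<path>` cubic bezier, stroke `#ff0000` → score (S394, F2081). Control points (SVG): P0=(42.776,49.760), P1=(45.145,76.255), P2=(136.049,88.081), P3=(141.257,77.488); sampled at t=k/5. Machine vertices: (42.776,65.741) → (53.428,51.666) → (76.965,41.484) → (105.024,35.567) → (129.243,34.285) → (141.257,38.013). Open path.

**Shape 3** — `<path>` cubic bezier, stroke `#000000` → engrave (S263, F3721). Control points (SVG): P0=(81.347,14.314), P1=(101.648,-10.821), P2=(181.498,9.896), P3=(172.469,29.404); sampled at t=k/5. Machine vertices: (81.347,101.187) → (99.486,111.142) → (124.792,112.352) → (150.141,107.075) → (168.408,97.570) → (172.469,86.097). Open path.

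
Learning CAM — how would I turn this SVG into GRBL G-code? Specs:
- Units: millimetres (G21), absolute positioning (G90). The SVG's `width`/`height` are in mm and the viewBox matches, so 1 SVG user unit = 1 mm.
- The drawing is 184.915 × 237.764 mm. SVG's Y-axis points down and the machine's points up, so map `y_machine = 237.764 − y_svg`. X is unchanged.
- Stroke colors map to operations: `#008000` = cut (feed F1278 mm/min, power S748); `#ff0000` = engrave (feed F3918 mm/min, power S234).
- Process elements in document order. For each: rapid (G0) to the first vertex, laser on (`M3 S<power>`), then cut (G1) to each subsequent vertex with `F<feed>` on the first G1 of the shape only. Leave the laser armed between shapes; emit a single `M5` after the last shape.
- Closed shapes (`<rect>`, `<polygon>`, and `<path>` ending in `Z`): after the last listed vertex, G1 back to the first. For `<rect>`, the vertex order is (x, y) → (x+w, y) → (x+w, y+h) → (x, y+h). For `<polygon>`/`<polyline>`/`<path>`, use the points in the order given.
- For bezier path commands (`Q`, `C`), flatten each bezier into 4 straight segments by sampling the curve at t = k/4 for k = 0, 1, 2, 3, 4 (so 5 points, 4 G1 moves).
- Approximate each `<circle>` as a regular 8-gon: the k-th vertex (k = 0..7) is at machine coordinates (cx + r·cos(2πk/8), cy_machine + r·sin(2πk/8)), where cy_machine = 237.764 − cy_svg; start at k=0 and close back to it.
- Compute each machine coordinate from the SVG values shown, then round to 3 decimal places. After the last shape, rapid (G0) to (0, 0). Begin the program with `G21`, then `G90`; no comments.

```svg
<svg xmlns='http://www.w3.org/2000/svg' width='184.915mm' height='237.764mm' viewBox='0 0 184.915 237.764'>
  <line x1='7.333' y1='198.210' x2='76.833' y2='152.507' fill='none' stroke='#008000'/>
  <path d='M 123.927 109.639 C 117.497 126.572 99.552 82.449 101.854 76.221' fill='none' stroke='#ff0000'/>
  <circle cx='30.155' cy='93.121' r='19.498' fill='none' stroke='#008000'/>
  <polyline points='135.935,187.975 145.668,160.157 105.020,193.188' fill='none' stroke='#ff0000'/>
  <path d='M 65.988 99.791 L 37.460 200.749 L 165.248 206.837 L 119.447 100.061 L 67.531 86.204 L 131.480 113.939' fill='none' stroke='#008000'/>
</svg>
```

viewBox `0 0 184.915 237.764` with mm width/height → 1 unit = 1 mm. Flip: y_m = 237.764 − y_svg.

**Shape 1** — `<line>` line segment, stroke `#008000` → cut (S748, F1278). Machine vertices: (7.333,39.554) → (76.833,85.257). Open path.

**Shape 2** — `<path>` cubic bezier, stroke `#ff0000` → engrave (S234, F3918). Control points (SVG): P0=(123.927,109.639), P1=(117.497,126.572), P2=(99.552,82.449), P3=(101.854,76.221); sampled at t=k/4. Machine vertices: (123.927,128.125) → (117.442,125.327) → (109.616,136.149) → (103.428,151.313) → (101.854,161.543). Open path.

**Shape 3** — `<circle>` circle, stroke `#008000` → cut (S748, F1278). Machine vertices: (49.653,144.643) → (43.942,158.430) → (30.155,164.141) → (16.368,158.430) → (10.657,144.643) → (16.368,130.856) → (30.155,125.145) → (43.942,130.856) → (49.653,144.643). Closed: final G1 returns to the first vertex.

**Shape 4** — `<polyline>` open polyline, stroke `#ff0000` → engrave (S234, F3918). Machine vertices: (135.935,49.789) → (145.668,77.607) → (105.020,44.576). Open path.

**Shape 5** — `<path>` open polyline, stroke `#008000` → cut (S748, F1278). Machine vertices: (65.988,137.973) → (37.460,37.015) → (165.248,30.927) → (119.447,137.703) → (67.531,151.560) → (131.480,123.825). Open path.

G21
G90
G0 X7.333 Y39.554
M3 S748
G1 X76.833 Y85.257 F1278
G0 X123.927 Y128.125
M3 S234
G1 X117.442 Y125.327 F3918
G1 X109.616 Y136.149
G1 X103.428 Y151.313
G1 X101.854 Y161.543
G0 X49.653 Y144.643
M3 S748
G1 X43.942 Y158.430 F1278
G1 X30.155 Y164.141
G1 X16.368 Y158.430
G1 X10.657 Y144.643
G1 X16.368 Y130.856
G1 X30.155 Y125.145
G1 X43.942 Y130.856
G1 X49.653 Y144.643
G0 X135.935 Y49.789
M3 S234
G1 X145.668 Y77.607 F3918
G1 X105.020 Y44.576
G0 X65.988 Y137.973
M3 S748
G1 X37.460 Y37.015 F1278
G1 X165.248 Y30.927
G1 X119.447 Y137.703
G1 X67.531 Y151.560
G1 X131.480 Y123.825
M5
G0 X0.000 Y0.000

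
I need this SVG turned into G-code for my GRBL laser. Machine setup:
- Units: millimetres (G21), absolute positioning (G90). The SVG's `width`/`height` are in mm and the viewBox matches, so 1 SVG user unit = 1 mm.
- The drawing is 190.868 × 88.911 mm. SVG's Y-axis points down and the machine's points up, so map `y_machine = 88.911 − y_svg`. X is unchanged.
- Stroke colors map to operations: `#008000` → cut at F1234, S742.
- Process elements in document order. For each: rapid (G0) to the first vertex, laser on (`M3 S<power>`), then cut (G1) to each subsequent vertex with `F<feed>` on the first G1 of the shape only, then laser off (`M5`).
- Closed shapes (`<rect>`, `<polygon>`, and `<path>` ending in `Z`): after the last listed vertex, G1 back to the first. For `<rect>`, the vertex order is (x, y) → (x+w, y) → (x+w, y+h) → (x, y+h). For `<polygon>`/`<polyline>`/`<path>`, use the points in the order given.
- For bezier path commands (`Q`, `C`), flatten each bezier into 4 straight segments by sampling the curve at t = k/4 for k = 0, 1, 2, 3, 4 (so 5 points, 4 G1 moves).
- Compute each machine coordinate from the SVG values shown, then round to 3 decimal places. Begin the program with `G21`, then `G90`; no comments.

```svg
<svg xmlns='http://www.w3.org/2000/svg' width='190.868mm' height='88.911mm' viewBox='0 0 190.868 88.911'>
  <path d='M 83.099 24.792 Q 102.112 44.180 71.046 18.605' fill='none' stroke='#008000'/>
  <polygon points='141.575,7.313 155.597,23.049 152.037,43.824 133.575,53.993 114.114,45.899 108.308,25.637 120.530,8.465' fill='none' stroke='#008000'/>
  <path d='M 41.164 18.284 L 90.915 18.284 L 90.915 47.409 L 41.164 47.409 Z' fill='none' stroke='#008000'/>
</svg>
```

G21
G90
G0 X83.099 Y64.119
M3 S742
G1 X89.476 Y57.235 F1234
G1 X89.592 Y55.972
G1 X83.449 Y60.329
G1 X71.046 Y70.306
M5
G0 X141.575 Y81.598
M3 S742
G1 X155.597 Y65.862 F1234
G1 X152.037 Y45.087
G1 X133.575 Y34.918
G1 X114.114 Y43.012
G1 X108.308 Y63.274
G1 X120.530 Y80.446
G1 X141.575 Y81.598
M5
G0 X41.164 Y70.627
M3 S742
G1 X90.915 Y70.627 F1234
G1 X90.915 Y41.502
G1 X41.164 Y41.502
G1 X41.164 Y70.627
M5

Since the viewBox matches the mm dimensions, user units are millimetres directly. The only transform is the Y-flip y_m = 88.911 − y_svg.

Shape 1 is a quadratic bezier drawn with `<path>`. Its stroke #008000 means cut at S742, F1234. After flipping Y the toolpath is (83.099,64.119) → (89.476,57.235) → (89.592,55.972) → (83.449,60.329) → (71.046,70.306).

Shape 2 is a regular polygon drawn with `<polygon>`. Its stroke #008000 means cut at S742, F1234. After flipping Y the toolpath is (141.575,81.598) → (155.597,65.862) → (152.037,45.087) → (133.575,34.918) → (114.114,43.012) → (108.308,63.274) → (120.530,80.446) → (141.575,81.598), returning to the start.

Shape 3 is a rectangle drawn with `<path>`. Its stroke #008000 means cut at S742, F1234. After flipping Y the toolpath is (41.164,70.627) → (90.915,70.627) → (90.915,41.502) → (41.164,41.502) → (41.164,70.627), returning to the start.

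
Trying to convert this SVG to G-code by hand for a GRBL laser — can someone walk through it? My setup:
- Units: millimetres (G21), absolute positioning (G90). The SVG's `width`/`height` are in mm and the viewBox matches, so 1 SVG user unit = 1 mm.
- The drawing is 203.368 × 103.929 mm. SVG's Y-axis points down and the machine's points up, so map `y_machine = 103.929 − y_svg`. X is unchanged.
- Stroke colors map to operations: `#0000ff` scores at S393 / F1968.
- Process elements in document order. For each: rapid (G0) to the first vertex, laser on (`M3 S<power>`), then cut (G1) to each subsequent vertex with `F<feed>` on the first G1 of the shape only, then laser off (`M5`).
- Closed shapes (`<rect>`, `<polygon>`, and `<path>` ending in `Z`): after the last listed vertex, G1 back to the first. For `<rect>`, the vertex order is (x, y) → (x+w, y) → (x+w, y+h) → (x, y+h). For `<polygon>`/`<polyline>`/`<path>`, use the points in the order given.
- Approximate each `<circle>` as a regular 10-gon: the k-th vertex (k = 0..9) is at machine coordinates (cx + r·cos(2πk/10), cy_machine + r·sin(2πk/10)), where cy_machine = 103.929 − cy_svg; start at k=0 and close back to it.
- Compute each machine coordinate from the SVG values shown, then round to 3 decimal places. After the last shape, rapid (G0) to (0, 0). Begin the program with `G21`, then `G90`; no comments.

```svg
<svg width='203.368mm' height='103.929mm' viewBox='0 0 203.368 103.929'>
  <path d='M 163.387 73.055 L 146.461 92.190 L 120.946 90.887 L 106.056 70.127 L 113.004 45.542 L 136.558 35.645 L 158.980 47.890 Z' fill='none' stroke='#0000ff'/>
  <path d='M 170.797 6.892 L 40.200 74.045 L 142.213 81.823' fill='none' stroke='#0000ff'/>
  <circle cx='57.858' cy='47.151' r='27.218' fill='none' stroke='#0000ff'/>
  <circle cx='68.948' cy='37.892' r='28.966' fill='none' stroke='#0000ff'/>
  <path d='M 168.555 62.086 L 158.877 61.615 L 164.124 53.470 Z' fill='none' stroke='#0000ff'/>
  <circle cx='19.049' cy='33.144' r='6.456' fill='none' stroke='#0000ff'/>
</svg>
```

G21
G90
G0 X163.387 Y30.874
M3 S393
G1 X146.461 Y11.739 F1968
G1 X120.946 Y13.042
G1 X106.056 Y33.802
G1 X113.004 Y58.387
G1 X136.558 Y68.284
G1 X158.980 Y56.039
G1 X163.387 Y30.874
M5
G0 X170.797 Y97.037
M3 S393
G1 X40.200 Y29.884 F1968
G1 X142.213 Y22.106
M5
G0 X85.076 Y56.778
M3 S393
G1 X79.878 Y72.776 F1968
G1 X66.269 Y82.664
G1 X49.447 Y82.664
G1 X35.838 Y72.776
G1 X30.640 Y56.778
G1 X35.838 Y40.780
G1 X49.447 Y30.892
G1 X66.269 Y30.892
G1 X79.878 Y40.780
G1 X85.076 Y56.778
M5
G0 X97.914 Y66.037
M3 S393
G1 X92.382 Y83.063 F1968
G1 X77.899 Y93.585
G1 X59.997 Y93.585
G1 X45.514 Y83.063
G1 X39.982 Y66.037
G1 X45.514 Y49.011
G1 X59.997 Y38.489
G1 X77.899 Y38.489
G1 X92.382 Y49.011
G1 X97.914 Y66.037
M5
G0 X168.555 Y41.843
M3 S393
G1 X158.877 Y42.314 F1968
G1 X164.124 Y50.459
G1 X168.555 Y41.843
M5
G0 X25.505 Y70.785
M3 S393
G1 X24.272 Y74.580 F1968
G1 X21.044 Y76.925
G1 X17.054 Y76.925
G1 X13.826 Y74.580
G1 X12.593 Y70.785
G1 X13.826 Y66.990
G1 X17.054 Y64.645
G1 X21.044 Y64.645
G1 X24.272 Y66.990
G1 X25.505 Y70.785
M5
G0 X0.000 Y0.000

1 u = 1 mm; y_m = 103.929 − y.

[1] `<path>` regular polygon, #0000ff→score S393 F1968: (163.387,30.874) → (146.461,11.739) → (120.946,13.042) → (106.056,33.802) → (113.004,58.387) → (136.558,68.284) → (158.980,56.039) → (163.387,30.874) (closed)

[2] `<path>` open polyline, #0000ff→score S393 F1968: (170.797,97.037) → (40.200,29.884) → (142.213,22.106)

[3] `<circle>` circle, #0000ff→score S393 F1968: (85.076,56.778) → (79.878,72.776) → (66.269,82.664) → (49.447,82.664) → (35.838,72.776) → (30.640,56.778) → (35.838,40.780) → (49.447,30.892) → (66.269,30.892) → (79.878,40.780) → (85.076,56.778) (closed)

[4] `<circle>` circle, #0000ff→score S393 F1968: (97.914,66.037) → (92.382,83.063) → (77.899,93.585) → (59.997,93.585) → (45.514,83.063) → (39.982,66.037) → (45.514,49.011) → (59.997,38.489) → (77.899,38.489) → (92.382,49.011) → (97.914,66.037) (closed)

[5] `<path>` regular polygon, #0000ff→score S393 F1968: (168.555,41.843) → (158.877,42.314) → (164.124,50.459) → (168.555,41.843) (closed)

[6] `<circle>` circle, #0000ff→score S393 F1968: (25.505,70.785) → (24.272,74.580) → (21.044,76.925) → (17.054,76.925) → (13.826,74.580) → (12.593,70.785) → (13.826,66.990) → (17.054,64.645) → (21.044,64.645) → (24.272,66.990) → (25.505,70.785) (closed)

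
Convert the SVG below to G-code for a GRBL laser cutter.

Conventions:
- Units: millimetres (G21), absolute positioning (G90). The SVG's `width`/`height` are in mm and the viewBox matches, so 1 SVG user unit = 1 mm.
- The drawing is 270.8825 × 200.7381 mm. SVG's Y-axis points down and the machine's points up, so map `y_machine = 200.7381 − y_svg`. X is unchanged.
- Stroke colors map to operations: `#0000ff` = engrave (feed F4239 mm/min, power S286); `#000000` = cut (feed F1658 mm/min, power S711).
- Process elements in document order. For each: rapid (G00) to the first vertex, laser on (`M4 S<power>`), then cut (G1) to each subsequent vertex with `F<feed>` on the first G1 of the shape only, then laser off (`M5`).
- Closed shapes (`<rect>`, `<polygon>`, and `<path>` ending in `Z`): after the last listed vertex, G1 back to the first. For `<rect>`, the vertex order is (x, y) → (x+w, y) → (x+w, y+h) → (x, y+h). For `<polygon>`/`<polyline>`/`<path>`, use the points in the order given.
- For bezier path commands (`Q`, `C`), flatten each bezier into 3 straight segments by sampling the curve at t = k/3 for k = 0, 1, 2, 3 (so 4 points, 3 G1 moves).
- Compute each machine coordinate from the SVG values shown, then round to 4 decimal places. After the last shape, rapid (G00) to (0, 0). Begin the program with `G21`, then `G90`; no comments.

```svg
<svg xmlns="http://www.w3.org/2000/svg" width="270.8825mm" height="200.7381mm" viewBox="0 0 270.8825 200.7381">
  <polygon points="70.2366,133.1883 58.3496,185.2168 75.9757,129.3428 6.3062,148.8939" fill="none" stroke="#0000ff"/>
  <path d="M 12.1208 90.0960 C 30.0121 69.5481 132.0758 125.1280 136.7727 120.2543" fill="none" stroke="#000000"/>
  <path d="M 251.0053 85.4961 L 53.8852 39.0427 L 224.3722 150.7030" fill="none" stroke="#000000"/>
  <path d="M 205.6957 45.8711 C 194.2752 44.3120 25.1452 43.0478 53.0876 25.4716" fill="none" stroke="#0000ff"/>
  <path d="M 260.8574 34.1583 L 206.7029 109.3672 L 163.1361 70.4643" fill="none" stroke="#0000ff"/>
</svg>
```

viewBox `0 0 270.8825 200.7381` with mm width/height → 1 unit = 1 mm. Flip: y_m = 200.7381 − y_svg.

**Shape 1** — `<polygon>` closed polygon, stroke `#0000ff` → engrave (S286, F4239). Machine vertices: (70.2366,67.5498) → (58.3496,15.5213) → (75.9757,71.3953) → (6.3062,51.8442) → (70.2366,67.5498). Closed: final G1 returns to the first vertex.

**Shape 2** — `<path>` cubic bezier, stroke `#000000` → cut (S711, F1658). Control points (SVG): P0=(12.1208,90.0960), P1=(30.0121,69.5481), P2=(132.0758,125.1280), P3=(136.7727,120.2543); sampled at t=k/3. Machine vertices: (12.1208,110.6421) → (51.3459,110.8726) → (106.3439,90.7027) → (136.7727,80.4838). Open path.

**Shape 3** — `<path>` open polyline, stroke `#000000` → cut (S711, F1658). Machine vertices: (251.0053,115.2420) → (53.8852,161.6954) → (224.3722,50.0351). Open path.

**Shape 4** — `<path>` cubic bezier, stroke `#0000ff` → engrave (S286, F4239). Control points (SVG): P0=(205.6957,45.8711), P1=(194.2752,44.3120), P2=(25.1452,43.0478), P3=(53.0876,25.4716); sampled at t=k/3. Machine vertices: (205.6957,154.8670) → (154.8454,156.9429) → (77.6959,162.5126) → (53.0876,175.2665). Open path.

**Shape 5** — `<path>` open polyline, stroke `#0000ff` → engrave (S286, F4239). Machine vertices: (260.8574,166.5798) → (206.7029,91.3709) → (163.1361,130.2738). Open path.

G21
G90
G00 X70.2366 Y67.5498
M4 S286
G1 X58.3496 Y15.5213 F4239
G1 X75.9757 Y71.3953
G1 X6.3062 Y51.8442
G1 X70.2366 Y67.5498
M5
G00 X12.1208 Y110.6421
M4 S711
G1 X51.3459 Y110.8726 F1658
G1 X106.3439 Y90.7027
G1 X136.7727 Y80.4838
M5
G00 X251.0053 Y115.2420
M4 S711
G1 X53.8852 Y161.6954 F1658
G1 X224.3722 Y50.0351
M5
G00 X205.6957 Y154.8670
M4 S286
G1 X154.8454 Y156.9429 F4239
G1 X77.6959 Y162.5126
G1 X53.0876 Y175.2665
M5
G00 X260.8574 Y166.5798
M4 S286
G1 X206.7029 Y91.3709 F4239
G1 X163.1361 Y130.2738
M5
G00 X0.0000 Y0.0000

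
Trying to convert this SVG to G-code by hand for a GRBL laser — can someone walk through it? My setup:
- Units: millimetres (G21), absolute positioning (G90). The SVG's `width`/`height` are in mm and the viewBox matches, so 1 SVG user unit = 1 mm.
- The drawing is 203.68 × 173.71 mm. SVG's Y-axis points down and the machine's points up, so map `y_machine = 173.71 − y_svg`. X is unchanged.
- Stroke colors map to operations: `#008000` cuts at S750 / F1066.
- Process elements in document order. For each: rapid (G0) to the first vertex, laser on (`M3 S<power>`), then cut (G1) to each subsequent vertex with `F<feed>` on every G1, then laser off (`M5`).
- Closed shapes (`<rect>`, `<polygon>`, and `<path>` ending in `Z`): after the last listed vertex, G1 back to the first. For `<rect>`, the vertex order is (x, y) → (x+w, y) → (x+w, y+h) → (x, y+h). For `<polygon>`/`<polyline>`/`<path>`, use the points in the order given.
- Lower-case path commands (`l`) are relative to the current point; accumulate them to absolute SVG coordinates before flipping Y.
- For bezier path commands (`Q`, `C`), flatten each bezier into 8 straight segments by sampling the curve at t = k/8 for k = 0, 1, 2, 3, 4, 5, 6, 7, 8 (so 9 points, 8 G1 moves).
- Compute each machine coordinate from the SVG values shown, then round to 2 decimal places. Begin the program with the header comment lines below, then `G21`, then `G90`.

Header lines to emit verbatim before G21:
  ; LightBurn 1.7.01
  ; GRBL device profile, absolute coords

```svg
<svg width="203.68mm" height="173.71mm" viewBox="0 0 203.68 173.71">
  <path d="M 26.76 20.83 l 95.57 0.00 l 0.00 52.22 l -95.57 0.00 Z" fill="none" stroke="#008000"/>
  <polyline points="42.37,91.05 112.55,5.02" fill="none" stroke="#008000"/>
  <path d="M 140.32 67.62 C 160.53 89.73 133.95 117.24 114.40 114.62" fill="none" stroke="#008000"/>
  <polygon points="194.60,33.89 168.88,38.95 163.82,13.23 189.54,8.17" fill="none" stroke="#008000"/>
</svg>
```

; LightBurn 1.7.01
; GRBL device profile, absolute coords
G21
G90
G0 X26.76 Y152.88
M3 S750
G1 X122.33 Y152.88 F1066
G1 X122.33 Y100.66 F1066
G1 X26.76 Y100.66 F1066
G1 X26.76 Y152.88 F1066
M5
G0 X42.37 Y82.66
M3 S750
G1 X112.55 Y168.69 F1066
M5
G0 X140.32 Y106.09
M3 S750
G1 X145.81 Y97.62 F1066
G1 X147.55 Y89.05 F1066
G1 X146.15 Y80.81 F1066
G1 X142.27 Y73.32 F1066
G1 X136.52 Y66.98 F1066
G1 X129.54 Y62.22 F1066
G1 X121.96 Y59.45 F1066
G1 X114.40 Y59.09 F1066
M5
G0 X194.60 Y139.82
M3 S750
G1 X168.88 Y134.76 F1066
G1 X163.82 Y160.48 F1066
G1 X189.54 Y165.54 F1066
G1 X194.60 Y139.82 F1066
M5

viewBox `0 0 203.68 173.71` with mm width/height → 1 unit = 1 mm. Flip: y_m = 173.71 − y_svg.

**Shape 1** — `<path>` rectangle, stroke `#008000` → cut (S750, F1066). Machine vertices: (26.76,152.88) → (122.33,152.88) → (122.33,100.66) → (26.76,100.66) → (26.76,152.88). Closed: final G1 returns to the first vertex.

**Shape 2** — `<polyline>` line segment, stroke `#008000` → cut (S750, F1066). Machine vertices: (42.37,82.66) → (112.55,168.69). Open path.

**Shape 3** — `<path>` cubic bezier, stroke `#008000` → cut (S750, F1066). Control points (SVG): P0=(140.32,67.62), P1=(160.53,89.73), P2=(133.95,117.24), P3=(114.40,114.62); sampled at t=k/8. Machine vertices: (140.32,106.09) → (145.81,97.62) → (147.55,89.05) → (146.15,80.81) → (142.27,73.32) → (136.52,66.98) → (129.54,62.22) → (121.96,59.45) → (114.40,59.09). Open path.

**Shape 4** — `<polygon>` regular polygon, stroke `#008000` → cut (S750, F1066). Machine vertices: (194.60,139.82) → (168.88,134.76) → (163.82,160.48) → (189.54,165.54) → (194.60,139.82). Closed: final G1 returns to the first vertex.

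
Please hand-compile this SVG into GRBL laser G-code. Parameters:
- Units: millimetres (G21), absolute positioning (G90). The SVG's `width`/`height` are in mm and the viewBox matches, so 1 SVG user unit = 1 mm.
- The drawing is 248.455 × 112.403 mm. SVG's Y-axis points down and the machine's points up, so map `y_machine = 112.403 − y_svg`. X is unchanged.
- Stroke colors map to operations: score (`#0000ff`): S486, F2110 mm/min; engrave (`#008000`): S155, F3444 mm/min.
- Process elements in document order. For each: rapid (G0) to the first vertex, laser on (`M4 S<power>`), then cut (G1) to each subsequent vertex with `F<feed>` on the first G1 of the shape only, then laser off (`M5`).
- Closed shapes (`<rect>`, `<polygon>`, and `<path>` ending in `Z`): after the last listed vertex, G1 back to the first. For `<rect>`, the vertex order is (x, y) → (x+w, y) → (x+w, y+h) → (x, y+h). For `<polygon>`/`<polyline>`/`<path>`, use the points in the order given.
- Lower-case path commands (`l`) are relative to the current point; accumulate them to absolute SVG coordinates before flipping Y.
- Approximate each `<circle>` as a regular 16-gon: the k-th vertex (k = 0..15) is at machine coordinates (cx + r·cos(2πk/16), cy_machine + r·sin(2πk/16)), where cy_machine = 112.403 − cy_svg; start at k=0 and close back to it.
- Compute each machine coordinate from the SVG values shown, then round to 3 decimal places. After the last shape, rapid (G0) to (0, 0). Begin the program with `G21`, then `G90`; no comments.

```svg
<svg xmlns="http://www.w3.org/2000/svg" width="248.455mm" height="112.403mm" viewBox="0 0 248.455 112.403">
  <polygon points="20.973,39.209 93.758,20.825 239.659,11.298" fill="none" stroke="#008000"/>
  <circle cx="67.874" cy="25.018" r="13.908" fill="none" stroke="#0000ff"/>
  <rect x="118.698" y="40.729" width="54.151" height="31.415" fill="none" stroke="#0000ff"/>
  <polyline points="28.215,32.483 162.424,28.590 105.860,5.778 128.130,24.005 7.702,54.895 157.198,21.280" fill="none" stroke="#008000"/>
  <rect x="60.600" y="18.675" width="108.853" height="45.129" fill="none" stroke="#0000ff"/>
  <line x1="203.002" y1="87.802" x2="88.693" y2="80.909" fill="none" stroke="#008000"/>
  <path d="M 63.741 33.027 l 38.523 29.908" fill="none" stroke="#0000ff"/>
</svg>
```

viewBox `0 0 248.455 112.403` with mm width/height → 1 unit = 1 mm. Flip: y_m = 112.403 − y_svg.

**Shape 1** — `<polygon>` closed polygon, stroke `#008000` → engrave (S155, F3444). Machine vertices: (20.973,73.194) → (93.758,91.578) → (239.659,101.105) → (20.973,73.194). Closed: final G1 returns to the first vertex.

**Shape 2** — `<circle>` circle, stroke `#0000ff` → score (S486, F2110). Machine vertices: (81.782,87.385) → (80.723,92.707) → (77.708,97.219) → (73.196,100.234) → (67.874,101.293) → (62.552,100.234) → (58.040,97.219) → (55.025,92.707) → (53.966,87.385) → (55.025,82.063) → (58.040,77.551) → (62.552,74.536) → (67.874,73.477) → (73.196,74.536) → (77.708,77.551) → (80.723,82.063) → (81.782,87.385). Closed: final G1 returns to the first vertex.

**Shape 3** — `<rect>` rectangle, stroke `#0000ff` → score (S486, F2110). Machine vertices: (118.698,71.674) → (172.849,71.674) → (172.849,40.259) → (118.698,40.259) → (118.698,71.674). Closed: final G1 returns to the first vertex.

**Shape 4** — `<polyline>` open polyline, stroke `#008000` → engrave (S155, F3444). Machine vertices: (28.215,79.920) → (162.424,83.813) → (105.860,106.625) → (128.130,88.398) → (7.702,57.508) → (157.198,91.123). Open path.

**Shape 5** — `<rect>` rectangle, stroke `#0000ff` → score (S486, F2110). Machine vertices: (60.600,93.728) → (169.453,93.728) → (169.453,48.599) → (60.600,48.599) → (60.600,93.728). Closed: final G1 returns to the first vertex.

**Shape 6** — `<line>` line segment, stroke `#008000` → engrave (S155, F3444). Machine vertices: (203.002,24.601) → (88.693,31.494). Open path.

**Shape 7** — `<path>` line segment, stroke `#0000ff` → score (S486, F2110). Machine vertices: (63.741,79.376) → (102.264,49.468). Open path.

G21
G90
G0 X20.973 Y73.194
M4 S155
G1 X93.758 Y91.578 F3444
G1 X239.659 Y101.105
G1 X20.973 Y73.194
M5
G0 X81.782 Y87.385
M4 S486
G1 X80.723 Y92.707 F2110
G1 X77.708 Y97.219
G1 X73.196 Y100.234
G1 X67.874 Y101.293
G1 X62.552 Y100.234
G1 X58.040 Y97.219
G1 X55.025 Y92.707
G1 X53.966 Y87.385
G1 X55.025 Y82.063
G1 X58.040 Y77.551
G1 X62.552 Y74.536
G1 X67.874 Y73.477
G1 X73.196 Y74.536
G1 X77.708 Y77.551
G1 X80.723 Y82.063
G1 X81.782 Y87.385
M5
G0 X118.698 Y71.674
M4 S486
G1 X172.849 Y71.674 F2110
G1 X172.849 Y40.259
G1 X118.698 Y40.259
G1 X118.698 Y71.674
M5
G0 X28.215 Y79.920
M4 S155
G1 X162.424 Y83.813 F3444
G1 X105.860 Y106.625
G1 X128.130 Y88.398
G1 X7.702 Y57.508
G1 X157.198 Y91.123
M5
G0 X60.600 Y93.728
M4 S486
G1 X169.453 Y93.728 F2110
G1 X169.453 Y48.599
G1 X60.600 Y48.599
G1 X60.600 Y93.728
M5
G0 X203.002 Y24.601
M4 S155
G1 X88.693 Y31.494 F3444
M5
G0 X63.741 Y79.376
M4 S486
G1 X102.264 Y49.468 F2110
M5
G0 X0.000 Y0.000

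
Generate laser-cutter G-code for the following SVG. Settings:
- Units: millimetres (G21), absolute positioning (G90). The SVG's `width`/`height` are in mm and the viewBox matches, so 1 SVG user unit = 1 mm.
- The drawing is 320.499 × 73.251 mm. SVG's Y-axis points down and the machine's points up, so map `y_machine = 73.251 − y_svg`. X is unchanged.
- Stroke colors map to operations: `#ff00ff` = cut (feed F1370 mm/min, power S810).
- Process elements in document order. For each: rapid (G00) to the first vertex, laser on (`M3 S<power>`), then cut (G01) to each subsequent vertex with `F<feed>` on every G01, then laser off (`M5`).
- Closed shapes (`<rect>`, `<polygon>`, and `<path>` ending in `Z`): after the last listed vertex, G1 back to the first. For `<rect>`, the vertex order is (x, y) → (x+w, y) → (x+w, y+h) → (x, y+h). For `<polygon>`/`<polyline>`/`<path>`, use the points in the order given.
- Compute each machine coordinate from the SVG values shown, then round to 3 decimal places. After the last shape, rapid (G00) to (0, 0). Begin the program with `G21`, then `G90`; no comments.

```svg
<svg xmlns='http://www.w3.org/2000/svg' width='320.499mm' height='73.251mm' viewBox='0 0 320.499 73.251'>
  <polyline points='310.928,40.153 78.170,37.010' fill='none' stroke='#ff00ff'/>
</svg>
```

G21
G90
G00 X310.928 Y33.098
M3 S810
G01 X78.170 Y36.241 F1370
M5
G00 X0.000 Y0.000

viewBox `0 0 320.499 73.251` with mm width/height → 1 unit = 1 mm. Flip: y_m = 73.251 − y_svg.

**Shape 1** — `<polyline>` line segment, stroke `#ff00ff` → cut (S810, F1370). Machine vertices: (310.928,33.098) → (78.170,36.241). Open path.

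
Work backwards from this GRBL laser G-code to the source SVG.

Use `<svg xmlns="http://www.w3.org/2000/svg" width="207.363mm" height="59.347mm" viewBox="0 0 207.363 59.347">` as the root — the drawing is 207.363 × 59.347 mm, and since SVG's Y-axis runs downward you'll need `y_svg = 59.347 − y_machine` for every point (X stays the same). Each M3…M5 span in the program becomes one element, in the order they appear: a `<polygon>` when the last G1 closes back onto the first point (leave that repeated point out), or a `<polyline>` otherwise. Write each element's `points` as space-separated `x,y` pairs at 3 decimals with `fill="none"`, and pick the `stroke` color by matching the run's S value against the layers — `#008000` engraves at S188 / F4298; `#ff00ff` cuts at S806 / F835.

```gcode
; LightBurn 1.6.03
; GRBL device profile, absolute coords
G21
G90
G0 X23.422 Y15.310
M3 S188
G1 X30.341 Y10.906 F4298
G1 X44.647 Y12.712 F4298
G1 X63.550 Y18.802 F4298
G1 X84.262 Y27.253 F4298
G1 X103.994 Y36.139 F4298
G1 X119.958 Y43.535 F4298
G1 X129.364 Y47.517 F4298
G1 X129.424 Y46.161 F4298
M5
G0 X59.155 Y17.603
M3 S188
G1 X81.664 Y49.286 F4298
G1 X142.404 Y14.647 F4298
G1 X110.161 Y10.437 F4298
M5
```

<svg xmlns="http://www.w3.org/2000/svg" width="207.363mm" height="59.347mm" viewBox="0 0 207.363 59.347">
  <polyline points="23.422,44.037 30.341,48.441 44.647,46.635 63.550,40.545 84.262,32.094 103.994,23.208 119.958,15.812 129.364,11.830 129.424,13.186" fill="none" stroke="#008000"/>
  <polyline points="59.155,41.744 81.664,10.061 142.404,44.700 110.161,48.910" fill="none" stroke="#008000"/>
</svg>

Machine Y-up, SVG Y-down with viewBox height 59.347, so y_svg = 59.347 − y_machine; X carries over. Every run uses S188, so all elements get stroke `#008000` (engrave).

Run 1: The run is open, so emit a `<polyline>` with points (Y-flipped): 23.422,44.037 30.341,48.441 44.647,46.635 63.550,40.545 84.262,32.094 103.994,23.208 119.958,15.812 129.364,11.830 129.424,13.186.

Run 2: The run is open, so emit a `<polyline>` with points (Y-flipped): 59.155,41.744 81.664,10.061 142.404,44.700 110.161,48.910.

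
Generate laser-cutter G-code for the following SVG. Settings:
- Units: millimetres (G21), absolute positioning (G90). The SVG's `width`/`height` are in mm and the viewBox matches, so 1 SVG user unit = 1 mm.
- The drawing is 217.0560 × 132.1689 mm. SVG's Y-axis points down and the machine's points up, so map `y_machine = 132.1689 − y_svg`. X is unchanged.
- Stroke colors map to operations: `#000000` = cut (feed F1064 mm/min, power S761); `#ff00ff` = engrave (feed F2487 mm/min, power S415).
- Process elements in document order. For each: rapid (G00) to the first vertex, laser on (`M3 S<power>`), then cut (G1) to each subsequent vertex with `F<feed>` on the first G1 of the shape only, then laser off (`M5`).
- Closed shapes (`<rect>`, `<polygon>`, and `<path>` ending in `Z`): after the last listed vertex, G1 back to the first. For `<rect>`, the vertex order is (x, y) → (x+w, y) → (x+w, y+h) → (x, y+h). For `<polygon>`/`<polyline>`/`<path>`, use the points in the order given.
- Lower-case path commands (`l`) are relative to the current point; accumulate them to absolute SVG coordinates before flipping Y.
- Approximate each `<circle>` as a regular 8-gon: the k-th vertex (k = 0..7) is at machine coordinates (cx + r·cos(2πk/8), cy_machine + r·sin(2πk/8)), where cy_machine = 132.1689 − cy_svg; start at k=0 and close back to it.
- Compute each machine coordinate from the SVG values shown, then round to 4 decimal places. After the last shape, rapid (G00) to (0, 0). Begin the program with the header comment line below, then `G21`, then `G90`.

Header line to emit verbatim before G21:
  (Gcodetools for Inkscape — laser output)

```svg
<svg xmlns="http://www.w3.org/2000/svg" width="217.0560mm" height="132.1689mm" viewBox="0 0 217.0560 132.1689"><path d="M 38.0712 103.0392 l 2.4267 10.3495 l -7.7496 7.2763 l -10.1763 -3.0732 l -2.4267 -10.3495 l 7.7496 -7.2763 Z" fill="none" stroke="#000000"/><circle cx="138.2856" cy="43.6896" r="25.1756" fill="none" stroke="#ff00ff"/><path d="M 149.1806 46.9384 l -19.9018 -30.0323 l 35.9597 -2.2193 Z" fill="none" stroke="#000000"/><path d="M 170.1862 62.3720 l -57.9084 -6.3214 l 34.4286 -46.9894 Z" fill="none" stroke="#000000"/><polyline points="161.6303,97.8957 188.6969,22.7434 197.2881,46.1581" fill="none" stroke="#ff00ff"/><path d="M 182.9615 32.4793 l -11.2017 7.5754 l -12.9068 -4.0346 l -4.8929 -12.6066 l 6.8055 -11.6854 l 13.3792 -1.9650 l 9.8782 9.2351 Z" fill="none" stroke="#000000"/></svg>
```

(Gcodetools for Inkscape — laser output)
G21
G90
G00 X38.0712 Y29.1297
M3 S761
G1 X40.4979 Y18.7802 F1064
G1 X32.7483 Y11.5039
G1 X22.5720 Y14.5771
G1 X20.1453 Y24.9266
G1 X27.8949 Y32.2029
G1 X38.0712 Y29.1297
M5
G00 X163.4612 Y88.4793
M3 S415
G1 X156.0874 Y106.2811 F2487
G1 X138.2856 Y113.6549
G1 X120.4838 Y106.2811
G1 X113.1100 Y88.4793
G1 X120.4838 Y70.6775
G1 X138.2856 Y63.3037
G1 X156.0874 Y70.6775
G1 X163.4612 Y88.4793
M5
G00 X149.1806 Y85.2305
M3 S761
G1 X129.2788 Y115.2628 F1064
G1 X165.2385 Y117.4821
G1 X149.1806 Y85.2305
M5
G00 X170.1862 Y69.7969
M3 S761
G1 X112.2778 Y76.1183 F1064
G1 X146.7064 Y123.1077
G1 X170.1862 Y69.7969
M5
G00 X161.6303 Y34.2732
M3 S415
G1 X188.6969 Y109.4255 F2487
G1 X197.2881 Y86.0108
M5
G00 X182.9615 Y99.6896
M3 S761
G1 X171.7598 Y92.1142 F1064
G1 X158.8530 Y96.1488
G1 X153.9601 Y108.7554
G1 X160.7656 Y120.4408
G1 X174.1448 Y122.4058
G1 X184.0230 Y113.1707
G1 X182.9615 Y99.6896
M5
G00 X0.0000 Y0.0000

viewBox `0 0 217.0560 132.1689` with mm width/height → 1 unit = 1 mm. Flip: y_m = 132.1689 − y_svg.

**Shape 1** — `<path>` regular polygon, stroke `#000000` → cut (S761, F1064). Machine vertices: (38.0712,29.1297) → (40.4979,18.7802) → (32.7483,11.5039) → (22.5720,14.5771) → (20.1453,24.9266) → (27.8949,32.2029) → (38.0712,29.1297). Closed: final G1 returns to the first vertex.

**Shape 2** — `<circle>` circle, stroke `#ff00ff` → engrave (S415, F2487). Machine vertices: (163.4612,88.4793) → (156.0874,106.2811) → (138.2856,113.6549) → (120.4838,106.2811) → (113.1100,88.4793) → (120.4838,70.6775) → (138.2856,63.3037) → (156.0874,70.6775) → (163.4612,88.4793). Closed: final G1 returns to the first vertex.

**Shape 3** — `<path>` regular polygon, stroke `#000000` → cut (S761, F1064). Machine vertices: (149.1806,85.2305) → (129.2788,115.2628) → (165.2385,117.4821) → (149.1806,85.2305). Closed: final G1 returns to the first vertex.

**Shape 4** — `<path>` regular polygon, stroke `#000000` → cut (S761, F1064). Machine vertices: (170.1862,69.7969) → (112.2778,76.1183) → (146.7064,123.1077) → (170.1862,69.7969). Closed: final G1 returns to the first vertex.

**Shape 5** — `<polyline>` open polyline, stroke `#ff00ff` → engrave (S415, F2487). Machine vertices: (161.6303,34.2732) → (188.6969,109.4255) → (197.2881,86.0108). Open path.

**Shape 6** — `<path>` regular polygon, stroke `#000000` → cut (S761, F1064). Machine vertices: (182.9615,99.6896) → (171.7598,92.1142) → (158.8530,96.1488) → (153.9601,108.7554) → (160.7656,120.4408) → (174.1448,122.4058) → (184.0230,113.1707) → (182.9615,99.6896). Closed: final G1 returns to the first vertex.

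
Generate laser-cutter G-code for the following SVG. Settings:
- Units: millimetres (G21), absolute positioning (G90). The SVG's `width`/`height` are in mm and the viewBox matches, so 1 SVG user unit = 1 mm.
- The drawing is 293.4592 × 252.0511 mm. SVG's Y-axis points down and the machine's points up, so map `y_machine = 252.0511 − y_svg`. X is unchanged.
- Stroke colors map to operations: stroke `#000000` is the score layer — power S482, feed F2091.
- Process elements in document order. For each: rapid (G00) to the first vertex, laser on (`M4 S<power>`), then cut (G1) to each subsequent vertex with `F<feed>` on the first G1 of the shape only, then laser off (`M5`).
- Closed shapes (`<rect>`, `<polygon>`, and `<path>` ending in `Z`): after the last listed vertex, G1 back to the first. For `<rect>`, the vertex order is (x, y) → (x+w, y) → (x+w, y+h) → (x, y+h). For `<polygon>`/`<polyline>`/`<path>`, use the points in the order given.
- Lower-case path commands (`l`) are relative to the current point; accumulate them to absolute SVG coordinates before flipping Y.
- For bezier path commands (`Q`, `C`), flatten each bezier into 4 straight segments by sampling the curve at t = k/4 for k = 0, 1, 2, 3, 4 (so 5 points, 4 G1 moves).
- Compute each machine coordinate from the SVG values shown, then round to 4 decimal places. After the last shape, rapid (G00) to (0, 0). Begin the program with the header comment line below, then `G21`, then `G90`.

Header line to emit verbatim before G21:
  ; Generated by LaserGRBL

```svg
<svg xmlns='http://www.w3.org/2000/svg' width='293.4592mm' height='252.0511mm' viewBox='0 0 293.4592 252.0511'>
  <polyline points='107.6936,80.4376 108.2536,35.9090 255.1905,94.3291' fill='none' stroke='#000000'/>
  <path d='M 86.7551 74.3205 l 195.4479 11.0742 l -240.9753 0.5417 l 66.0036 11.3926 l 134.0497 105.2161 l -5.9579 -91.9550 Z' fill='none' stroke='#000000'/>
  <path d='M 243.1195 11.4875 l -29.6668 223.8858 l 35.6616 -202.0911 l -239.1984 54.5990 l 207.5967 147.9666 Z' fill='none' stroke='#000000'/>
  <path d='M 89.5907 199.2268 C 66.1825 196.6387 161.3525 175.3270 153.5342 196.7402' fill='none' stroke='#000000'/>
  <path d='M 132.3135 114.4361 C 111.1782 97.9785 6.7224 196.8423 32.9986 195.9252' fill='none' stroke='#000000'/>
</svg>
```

; Generated by LaserGRBL
G21
G90
G00 X107.6936 Y171.6135
M4 S482
G1 X108.2536 Y216.1421 F2091
G1 X255.1905 Y157.7220
M5
G00 X86.7551 Y177.7306
M4 S482
G1 X282.2030 Y166.6564 F2091
G1 X41.2277 Y166.1147
G1 X107.2313 Y154.7221
G1 X241.2810 Y49.5060
G1 X235.3231 Y141.4610
G1 X86.7551 Y177.7306
M5
G00 X243.1195 Y240.5636
M4 S482
G1 X213.4527 Y16.6778 F2091
G1 X249.1143 Y218.7689
G1 X9.9159 Y164.1699
G1 X217.5126 Y16.2033
G1 X243.1195 Y240.5636
M5
G00 X89.5907 Y52.8243
M4 S482
G1 X90.8060 Y57.3159 F2091
G1 X115.7162 Y63.0681
G1 X143.5496 Y64.3200
G1 X153.5342 Y55.3109
M5
G00 X132.3135 Y137.6150
M4 S482
G1 X104.1840 Y131.6964 F2091
G1 X64.8767 Y102.6981
G1 X34.4591 Y70.7860
G1 X32.9986 Y56.1259
M5
G00 X0.0000 Y0.0000

viewBox `0 0 293.4592 252.0511` with mm width/height → 1 unit = 1 mm. Flip: y_m = 252.0511 − y_svg.

**Shape 1** — `<polyline>` open polyline, stroke `#000000` → score (S482, F2091). Machine vertices: (107.6936,171.6135) → (108.2536,216.1421) → (255.1905,157.7220). Open path.

**Shape 2** — `<path>` closed polygon, stroke `#000000` → score (S482, F2091). Machine vertices: (86.7551,177.7306) → (282.2030,166.6564) → (41.2277,166.1147) → (107.2313,154.7221) → (241.2810,49.5060) → (235.3231,141.4610) → (86.7551,177.7306). Closed: final G1 returns to the first vertex.

**Shape 3** — `<path>` closed polygon, stroke `#000000` → score (S482, F2091). Machine vertices: (243.1195,240.5636) → (213.4527,16.6778) → (249.1143,218.7689) → (9.9159,164.1699) → (217.5126,16.2033) → (243.1195,240.5636). Closed: final G1 returns to the first vertex.

**Shape 4** — `<path>` cubic bezier, stroke `#000000` → score (S482, F2091). Control points (SVG): P0=(89.5907,199.2268), P1=(66.1825,196.6387), P2=(161.3525,175.3270), P3=(153.5342,196.7402); sampled at t=k/4. Machine vertices: (89.5907,52.8243) → (90.8060,57.3159) → (115.7162,63.0681) → (143.5496,64.3200) → (153.5342,55.3109). Open path.

**Shape 5** — `<path>` cubic bezier, stroke `#000000` → score (S482, F2091). Control points (SVG): P0=(132.3135,114.4361), P1=(111.1782,97.9785), P2=(6.7224,196.8423), P3=(32.9986,195.9252); sampled at t=k/4. Machine vertices: (132.3135,137.6150) → (104.1840,131.6964) → (64.8767,102.6981) → (34.4591,70.7860) → (32.9986,56.1259). Open path.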